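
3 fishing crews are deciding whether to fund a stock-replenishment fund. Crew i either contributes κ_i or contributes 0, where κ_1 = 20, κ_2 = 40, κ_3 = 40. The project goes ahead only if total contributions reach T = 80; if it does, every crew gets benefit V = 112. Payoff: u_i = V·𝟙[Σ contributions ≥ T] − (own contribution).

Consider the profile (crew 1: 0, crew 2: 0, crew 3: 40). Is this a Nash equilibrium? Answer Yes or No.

No

Total = 40 < 80: not provided.
Crew 1 (pledges 0, payoff 0): pledging 20 → total 60, payoff -20. No gain.
Crew 2 (pledges 0, payoff 0): pledging 40 → total 80, payoff 72. Profitable deviation.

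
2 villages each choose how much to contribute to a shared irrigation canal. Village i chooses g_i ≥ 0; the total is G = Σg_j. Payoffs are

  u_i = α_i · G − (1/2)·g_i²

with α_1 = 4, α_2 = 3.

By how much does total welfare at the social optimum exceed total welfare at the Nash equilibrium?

Village i's FOC: ∂u_i/∂g_i = α_i − g_i = 0, so g_i* = α_i.
NE contributions = (4, 3); G = 7.
W^NE = (Σα)·G − ½Σα_i² = 7² − ½·25 = 36.5.
Planner sets g_i = Σα_j = 7 for every i, so G^SO = 2·7 = 14.
W^SO = (Σα)·G^SO − ½·2·(Σα)² = (2/2)·7² = 49.
Deadweight loss = W^SO − W^NE = 12.5.

12.5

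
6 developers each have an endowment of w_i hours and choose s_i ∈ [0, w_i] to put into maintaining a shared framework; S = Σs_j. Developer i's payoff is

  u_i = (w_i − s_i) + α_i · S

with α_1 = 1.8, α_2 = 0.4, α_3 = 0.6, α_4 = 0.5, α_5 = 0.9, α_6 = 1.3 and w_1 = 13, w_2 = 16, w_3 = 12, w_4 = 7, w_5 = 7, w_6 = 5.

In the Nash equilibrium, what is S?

18

∂u_i/∂s_i = α_i − 1, so developer i contributes w_i if α_i > 1, else 0.
α_i > 1 for i ∈ {1, 6}; NE contributions (13, 0, 0, 0, 0, 5), S = 18.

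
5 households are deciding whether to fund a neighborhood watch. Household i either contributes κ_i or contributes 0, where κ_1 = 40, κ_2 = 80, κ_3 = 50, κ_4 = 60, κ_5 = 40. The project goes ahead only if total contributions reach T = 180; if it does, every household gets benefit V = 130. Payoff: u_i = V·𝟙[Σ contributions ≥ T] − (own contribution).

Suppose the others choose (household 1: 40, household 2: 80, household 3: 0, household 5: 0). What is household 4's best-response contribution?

Others' total = 120. Contributing 60 brings total to 180 ≥ 180: gain V − κ_4 = 70.
Best response: 60.

60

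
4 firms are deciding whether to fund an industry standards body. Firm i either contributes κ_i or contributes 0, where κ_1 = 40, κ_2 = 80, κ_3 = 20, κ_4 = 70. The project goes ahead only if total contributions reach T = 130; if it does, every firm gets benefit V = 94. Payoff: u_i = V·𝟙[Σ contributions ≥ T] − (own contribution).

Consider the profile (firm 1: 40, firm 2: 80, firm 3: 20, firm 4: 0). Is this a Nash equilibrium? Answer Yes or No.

Total = 140 ≥ 130: provided.
Firm 1 (pledges 40, payoff 54): dropping to 0 → total 100, payoff 0. No gain.
Firm 2 (pledges 80, payoff 14): dropping to 0 → total 60, payoff 0. No gain.
Firm 3 (pledges 20, payoff 74): dropping to 0 → total 120, payoff 0. No gain.
Firm 4 (pledges 0, payoff 94): pledging 70 → total 210, payoff 24. No gain.

Yes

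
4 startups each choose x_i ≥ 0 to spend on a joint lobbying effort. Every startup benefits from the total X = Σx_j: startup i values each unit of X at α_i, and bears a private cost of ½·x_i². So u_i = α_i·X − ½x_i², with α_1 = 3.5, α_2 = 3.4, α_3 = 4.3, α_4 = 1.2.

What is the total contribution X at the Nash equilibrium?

12.4

Startup i's FOC: ∂u_i/∂x_i = α_i − x_i = 0, so x_i* = α_i.
NE contributions = (3.5, 3.4, 4.3, 1.2); X = 12.4.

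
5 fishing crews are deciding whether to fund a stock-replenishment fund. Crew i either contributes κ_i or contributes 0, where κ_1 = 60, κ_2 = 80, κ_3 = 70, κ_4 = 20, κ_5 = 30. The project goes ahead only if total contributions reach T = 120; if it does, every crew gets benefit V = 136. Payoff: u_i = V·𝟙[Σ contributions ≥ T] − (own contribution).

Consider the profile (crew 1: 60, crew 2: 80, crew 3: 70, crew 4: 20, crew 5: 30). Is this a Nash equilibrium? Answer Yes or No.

No

Total = 260 ≥ 120: provided.
Crew 1 (pledges 60, payoff 76): dropping to 0 → total 200, payoff 136. Profitable deviation.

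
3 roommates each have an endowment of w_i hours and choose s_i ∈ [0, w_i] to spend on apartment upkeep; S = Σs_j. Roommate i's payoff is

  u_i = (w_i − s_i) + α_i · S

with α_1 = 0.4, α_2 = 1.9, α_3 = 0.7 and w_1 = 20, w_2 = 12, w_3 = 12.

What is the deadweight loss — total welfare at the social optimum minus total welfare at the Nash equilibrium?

64

∂u_i/∂s_i = α_i − 1, so roommate i contributes w_i if α_i > 1, else 0.
α_i > 1 for i ∈ {2}; NE contributions (0, 12, 0), S = 12.
W^NE = Σw_i − S^NE + (Σα_i)·S^NE = 44 + 2·12 = 68.
Planner: ∂(Σu_j)/∂s_i = Σα_j − 1 = 2 > 0, so everyone contributes w_i; S^SO = 44, W^SO = 44 + 2·44 = 132.
Deadweight loss = 64.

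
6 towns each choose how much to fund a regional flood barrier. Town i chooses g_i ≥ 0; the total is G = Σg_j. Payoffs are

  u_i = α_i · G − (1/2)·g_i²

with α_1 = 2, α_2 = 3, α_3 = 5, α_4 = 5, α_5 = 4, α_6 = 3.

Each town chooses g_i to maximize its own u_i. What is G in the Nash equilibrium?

Town i's FOC: ∂u_i/∂g_i = α_i − g_i = 0, so g_i* = α_i.
NE contributions = (2, 3, 5, 5, 4, 3); G = 22.

22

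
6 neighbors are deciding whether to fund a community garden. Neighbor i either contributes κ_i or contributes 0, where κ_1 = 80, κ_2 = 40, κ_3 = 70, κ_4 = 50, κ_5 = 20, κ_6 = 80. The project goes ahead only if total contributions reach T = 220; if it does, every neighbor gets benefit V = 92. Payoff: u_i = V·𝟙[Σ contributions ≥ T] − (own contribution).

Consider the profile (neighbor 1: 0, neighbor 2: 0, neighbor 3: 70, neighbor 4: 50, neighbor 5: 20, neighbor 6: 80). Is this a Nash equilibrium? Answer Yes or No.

Total = 220 ≥ 220: provided.
Neighbor 1 (pledges 0, payoff 92): pledging 80 → total 300, payoff 12. No gain.
Neighbor 2 (pledges 0, payoff 92): pledging 40 → total 260, payoff 52. No gain.
Neighbor 3 (pledges 70, payoff 22): dropping to 0 → total 150, payoff 0. No gain.
Neighbor 4 (pledges 50, payoff 42): dropping to 0 → total 170, payoff 0. No gain.
Neighbor 5 (pledges 20, payoff 72): dropping to 0 → total 200, payoff 0. No gain.
Neighbor 6 (pledges 80, payoff 12): dropping to 0 → total 140, payoff 0. No gain.

Yes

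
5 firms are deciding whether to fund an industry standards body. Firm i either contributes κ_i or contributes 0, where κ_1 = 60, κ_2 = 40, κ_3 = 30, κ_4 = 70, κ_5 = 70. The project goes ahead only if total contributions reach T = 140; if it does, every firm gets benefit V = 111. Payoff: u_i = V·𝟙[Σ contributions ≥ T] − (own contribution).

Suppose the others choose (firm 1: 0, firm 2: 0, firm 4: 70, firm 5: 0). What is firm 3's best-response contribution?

Others' total = 70. Even contributing 30 gives 100 < 140: no benefit either way.
Best response: 0.

0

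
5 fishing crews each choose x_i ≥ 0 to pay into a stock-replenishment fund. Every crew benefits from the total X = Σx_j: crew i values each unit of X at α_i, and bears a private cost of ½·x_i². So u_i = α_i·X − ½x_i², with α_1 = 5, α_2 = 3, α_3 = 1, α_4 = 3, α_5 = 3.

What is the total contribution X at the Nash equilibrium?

15

Crew i's FOC: ∂u_i/∂x_i = α_i − x_i = 0, so x_i* = α_i.
NE contributions = (5, 3, 1, 3, 3); X = 15.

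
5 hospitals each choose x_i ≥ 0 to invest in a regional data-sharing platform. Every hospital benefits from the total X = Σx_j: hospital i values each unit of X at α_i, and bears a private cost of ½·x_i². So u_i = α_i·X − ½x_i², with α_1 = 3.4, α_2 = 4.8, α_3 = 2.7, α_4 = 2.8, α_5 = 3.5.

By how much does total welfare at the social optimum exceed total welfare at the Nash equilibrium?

Hospital i's FOC: ∂u_i/∂x_i = α_i − x_i = 0, so x_i* = α_i.
NE contributions = (3.4, 4.8, 2.7, 2.8, 3.5); X = 17.2.
W^NE = (Σα)·X − ½Σα_i² = 17.2² − ½·61.98 = 264.85.
Planner sets x_i = Σα_j = 17.2 for every i, so X^SO = 5·17.2 = 86.
W^SO = (Σα)·X^SO − ½·5·(Σα)² = (5/2)·17.2² = 739.6.
Deadweight loss = W^SO − W^NE = 474.75.

474.75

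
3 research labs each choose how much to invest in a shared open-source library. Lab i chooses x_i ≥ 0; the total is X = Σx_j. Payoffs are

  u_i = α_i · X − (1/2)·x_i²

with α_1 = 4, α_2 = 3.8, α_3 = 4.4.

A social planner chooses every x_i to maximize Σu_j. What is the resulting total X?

Planner FOC: ∂(Σu_j)/∂x_i = (Σα_j) − x_i = 0, so x_i^SO = Σα_j = 12.2 for every i; X^SO = 36.6.

36.6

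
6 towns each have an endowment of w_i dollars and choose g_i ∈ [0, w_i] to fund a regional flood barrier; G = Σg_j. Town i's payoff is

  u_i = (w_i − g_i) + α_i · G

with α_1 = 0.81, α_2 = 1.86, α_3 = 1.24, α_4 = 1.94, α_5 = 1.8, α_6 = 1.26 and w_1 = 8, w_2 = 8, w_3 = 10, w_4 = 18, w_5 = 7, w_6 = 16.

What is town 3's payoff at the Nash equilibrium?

73.16

∂u_i/∂g_i = α_i − 1, so town i contributes w_i if α_i > 1, else 0.
α_i > 1 for i ∈ {2, 3, 4, 5, 6}; NE contributions (0, 8, 10, 18, 7, 16), G = 59.
u_3 = (10 − 10) + 1.24·59 = 73.16.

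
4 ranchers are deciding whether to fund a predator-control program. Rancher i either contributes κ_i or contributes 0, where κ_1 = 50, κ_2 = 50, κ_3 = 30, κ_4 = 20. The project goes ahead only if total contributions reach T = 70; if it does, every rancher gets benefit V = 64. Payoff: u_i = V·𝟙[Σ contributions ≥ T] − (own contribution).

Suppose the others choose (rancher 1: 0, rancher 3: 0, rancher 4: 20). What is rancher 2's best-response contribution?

Others' total = 20. Contributing 50 brings total to 70 ≥ 70: gain V − κ_2 = 14.
Best response: 50.

50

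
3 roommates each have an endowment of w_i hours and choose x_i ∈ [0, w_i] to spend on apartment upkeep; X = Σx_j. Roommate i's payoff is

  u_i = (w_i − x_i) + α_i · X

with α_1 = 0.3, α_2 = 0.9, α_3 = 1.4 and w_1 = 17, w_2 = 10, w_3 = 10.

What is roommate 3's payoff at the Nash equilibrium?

14

∂u_i/∂x_i = α_i − 1, so roommate i contributes w_i if α_i > 1, else 0.
α_i > 1 for i ∈ {3}; NE contributions (0, 0, 10), X = 10.
u_3 = (10 − 10) + 1.4·10 = 14.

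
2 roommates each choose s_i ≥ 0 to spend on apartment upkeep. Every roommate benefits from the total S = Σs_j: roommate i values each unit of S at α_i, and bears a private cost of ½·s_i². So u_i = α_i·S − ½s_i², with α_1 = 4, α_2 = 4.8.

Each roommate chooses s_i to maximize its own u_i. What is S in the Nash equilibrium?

8.8

Roommate i's FOC: ∂u_i/∂s_i = α_i − s_i = 0, so s_i* = α_i.
NE contributions = (4, 4.8); S = 8.8.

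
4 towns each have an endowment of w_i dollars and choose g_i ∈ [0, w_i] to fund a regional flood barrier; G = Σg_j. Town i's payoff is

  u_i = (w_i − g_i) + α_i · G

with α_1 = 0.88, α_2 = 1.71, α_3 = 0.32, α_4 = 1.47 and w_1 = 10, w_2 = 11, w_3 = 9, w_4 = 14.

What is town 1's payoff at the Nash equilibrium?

∂u_i/∂g_i = α_i − 1, so town i contributes w_i if α_i > 1, else 0.
α_i > 1 for i ∈ {2, 4}; NE contributions (0, 11, 0, 14), G = 25.
u_1 = (10 − 0) + 0.88·25 = 32.

32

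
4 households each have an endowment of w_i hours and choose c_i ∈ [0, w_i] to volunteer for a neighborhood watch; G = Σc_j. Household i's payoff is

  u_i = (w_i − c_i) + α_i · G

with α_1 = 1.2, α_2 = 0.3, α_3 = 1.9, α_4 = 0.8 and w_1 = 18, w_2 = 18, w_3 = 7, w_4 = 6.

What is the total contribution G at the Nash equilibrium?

25

∂u_i/∂c_i = α_i − 1, so household i contributes w_i if α_i > 1, else 0.
α_i > 1 for i ∈ {1, 3}; NE contributions (18, 0, 7, 0), G = 25.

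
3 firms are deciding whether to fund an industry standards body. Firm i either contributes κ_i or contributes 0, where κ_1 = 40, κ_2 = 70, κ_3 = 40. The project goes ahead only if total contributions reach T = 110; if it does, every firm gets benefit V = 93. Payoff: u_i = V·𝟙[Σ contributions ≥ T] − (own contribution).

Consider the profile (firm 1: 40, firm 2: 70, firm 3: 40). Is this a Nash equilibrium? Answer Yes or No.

No

Total = 150 ≥ 110: provided.
Firm 1 (pledges 40, payoff 53): dropping to 0 → total 110, payoff 93. Profitable deviation.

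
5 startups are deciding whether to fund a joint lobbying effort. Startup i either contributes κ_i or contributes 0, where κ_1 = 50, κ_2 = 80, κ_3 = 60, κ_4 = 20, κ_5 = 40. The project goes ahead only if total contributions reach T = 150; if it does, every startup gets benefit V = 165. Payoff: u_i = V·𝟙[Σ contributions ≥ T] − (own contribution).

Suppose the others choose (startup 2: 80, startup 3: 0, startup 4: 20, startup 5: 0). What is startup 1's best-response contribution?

50

Others' total = 100. Contributing 50 brings total to 150 ≥ 150: gain V − κ_1 = 115.
Best response: 50.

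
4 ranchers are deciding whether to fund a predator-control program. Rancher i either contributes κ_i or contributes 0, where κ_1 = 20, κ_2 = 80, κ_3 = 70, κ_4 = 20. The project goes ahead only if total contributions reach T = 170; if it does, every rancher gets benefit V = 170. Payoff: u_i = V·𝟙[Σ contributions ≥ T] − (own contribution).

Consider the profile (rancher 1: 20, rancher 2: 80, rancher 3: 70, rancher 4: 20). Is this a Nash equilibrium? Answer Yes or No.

No

Total = 190 ≥ 170: provided.
Rancher 1 (pledges 20, payoff 150): dropping to 0 → total 170, payoff 170. Profitable deviation.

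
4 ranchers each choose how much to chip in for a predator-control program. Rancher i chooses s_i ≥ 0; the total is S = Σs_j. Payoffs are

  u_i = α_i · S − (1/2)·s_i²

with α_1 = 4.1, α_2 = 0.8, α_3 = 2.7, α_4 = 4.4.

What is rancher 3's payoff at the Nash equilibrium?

Rancher i's FOC: ∂u_i/∂s_i = α_i − s_i = 0, so s_i* = α_i.
NE contributions = (4.1, 0.8, 2.7, 4.4); S = 12.
u_3 = α_3·S − ½·(s_3)² = 2.7·12 − ½·2.7² = 28.755.

28.755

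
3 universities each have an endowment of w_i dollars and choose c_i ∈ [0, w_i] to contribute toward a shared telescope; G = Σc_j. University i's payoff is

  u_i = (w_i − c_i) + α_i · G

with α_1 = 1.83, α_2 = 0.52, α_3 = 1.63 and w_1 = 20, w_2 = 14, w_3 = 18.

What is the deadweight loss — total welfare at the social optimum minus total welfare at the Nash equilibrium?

∂u_i/∂c_i = α_i − 1, so university i contributes w_i if α_i > 1, else 0.
α_i > 1 for i ∈ {1, 3}; NE contributions (20, 0, 18), G = 38.
W^NE = Σw_i − G^NE + (Σα_i)·G^NE = 52 + 2.98·38 = 165.24.
Planner: ∂(Σu_j)/∂c_i = Σα_j − 1 = 2.98 > 0, so everyone contributes w_i; G^SO = 52, W^SO = 52 + 2.98·52 = 206.96.
Deadweight loss = 41.72.

41.72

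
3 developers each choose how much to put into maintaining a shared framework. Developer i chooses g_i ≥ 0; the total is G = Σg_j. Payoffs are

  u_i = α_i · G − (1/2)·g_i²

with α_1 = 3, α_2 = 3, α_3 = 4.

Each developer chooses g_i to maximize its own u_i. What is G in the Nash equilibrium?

10

Developer i's FOC: ∂u_i/∂g_i = α_i − g_i = 0, so g_i* = α_i.
NE contributions = (3, 3, 4); G = 10.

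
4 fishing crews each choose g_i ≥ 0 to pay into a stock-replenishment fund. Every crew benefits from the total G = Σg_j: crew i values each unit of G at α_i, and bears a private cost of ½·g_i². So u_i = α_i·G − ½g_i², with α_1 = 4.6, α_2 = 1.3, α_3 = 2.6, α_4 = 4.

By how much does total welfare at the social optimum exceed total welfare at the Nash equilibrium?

179.055

Crew i's FOC: ∂u_i/∂g_i = α_i − g_i = 0, so g_i* = α_i.
NE contributions = (4.6, 1.3, 2.6, 4); G = 12.5.
W^NE = (Σα)·G − ½Σα_i² = 12.5² − ½·45.61 = 133.445.
Planner sets g_i = Σα_j = 12.5 for every i, so G^SO = 4·12.5 = 50.
W^SO = (Σα)·G^SO − ½·4·(Σα)² = (4/2)·12.5² = 312.5.
Deadweight loss = W^SO − W^NE = 179.055.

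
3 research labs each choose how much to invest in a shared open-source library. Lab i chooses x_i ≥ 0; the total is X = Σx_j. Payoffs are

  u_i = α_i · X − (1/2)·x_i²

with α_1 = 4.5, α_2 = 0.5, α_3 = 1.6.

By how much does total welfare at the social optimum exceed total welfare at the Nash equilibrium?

Lab i's FOC: ∂u_i/∂x_i = α_i − x_i = 0, so x_i* = α_i.
NE contributions = (4.5, 0.5, 1.6); X = 6.6.
W^NE = (Σα)·X − ½Σα_i² = 6.6² − ½·23.06 = 32.03.
Planner sets x_i = Σα_j = 6.6 for every i, so X^SO = 3·6.6 = 19.8.
W^SO = (Σα)·X^SO − ½·3·(Σα)² = (3/2)·6.6² = 65.34.
Deadweight loss = W^SO − W^NE = 33.31.

33.31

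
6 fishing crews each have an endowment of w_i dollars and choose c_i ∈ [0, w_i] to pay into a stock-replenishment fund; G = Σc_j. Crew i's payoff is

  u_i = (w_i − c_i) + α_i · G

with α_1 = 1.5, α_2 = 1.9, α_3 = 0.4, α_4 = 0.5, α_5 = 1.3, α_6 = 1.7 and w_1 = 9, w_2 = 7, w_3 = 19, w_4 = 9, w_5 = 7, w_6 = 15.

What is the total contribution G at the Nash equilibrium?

38

∂u_i/∂c_i = α_i − 1, so crew i contributes w_i if α_i > 1, else 0.
α_i > 1 for i ∈ {1, 2, 5, 6}; NE contributions (9, 7, 0, 0, 7, 15), G = 38.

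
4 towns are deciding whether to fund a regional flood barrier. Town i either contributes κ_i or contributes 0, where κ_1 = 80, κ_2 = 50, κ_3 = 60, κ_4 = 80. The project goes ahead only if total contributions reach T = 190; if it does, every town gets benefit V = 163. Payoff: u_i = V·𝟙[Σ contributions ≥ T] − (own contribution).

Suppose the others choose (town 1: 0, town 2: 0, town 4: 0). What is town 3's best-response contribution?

0

Others' total = 0. Even contributing 60 gives 60 < 190: no benefit either way.
Best response: 0.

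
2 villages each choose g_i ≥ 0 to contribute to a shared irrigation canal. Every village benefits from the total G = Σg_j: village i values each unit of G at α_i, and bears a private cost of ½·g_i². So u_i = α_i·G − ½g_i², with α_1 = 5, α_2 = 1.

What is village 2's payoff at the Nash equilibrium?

5.5

Village i's FOC: ∂u_i/∂g_i = α_i − g_i = 0, so g_i* = α_i.
NE contributions = (5, 1); G = 6.
u_2 = α_2·G − ½·(g_2)² = 1·6 − ½·1² = 5.5.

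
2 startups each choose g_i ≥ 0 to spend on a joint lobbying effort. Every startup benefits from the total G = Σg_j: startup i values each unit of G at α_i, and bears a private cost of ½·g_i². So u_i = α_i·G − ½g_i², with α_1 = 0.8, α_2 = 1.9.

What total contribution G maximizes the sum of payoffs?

5.4

Planner FOC: ∂(Σu_j)/∂g_i = (Σα_j) − g_i = 0, so g_i^SO = Σα_j = 2.7 for every i; G^SO = 5.4.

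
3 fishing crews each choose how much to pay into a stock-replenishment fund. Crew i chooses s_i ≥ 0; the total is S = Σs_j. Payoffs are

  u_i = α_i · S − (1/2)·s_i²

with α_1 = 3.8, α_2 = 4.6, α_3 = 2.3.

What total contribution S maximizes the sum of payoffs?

Planner FOC: ∂(Σu_j)/∂s_i = (Σα_j) − s_i = 0, so s_i^SO = Σα_j = 10.7 for every i; S^SO = 32.1.

32.1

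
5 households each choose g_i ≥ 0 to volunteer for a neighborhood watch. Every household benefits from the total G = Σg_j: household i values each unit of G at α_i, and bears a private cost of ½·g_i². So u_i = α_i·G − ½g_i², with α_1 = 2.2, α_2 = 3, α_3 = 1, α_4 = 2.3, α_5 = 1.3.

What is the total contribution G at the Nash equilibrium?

Household i's FOC: ∂u_i/∂g_i = α_i − g_i = 0, so g_i* = α_i.
NE contributions = (2.2, 3, 1, 2.3, 1.3); G = 9.8.

9.8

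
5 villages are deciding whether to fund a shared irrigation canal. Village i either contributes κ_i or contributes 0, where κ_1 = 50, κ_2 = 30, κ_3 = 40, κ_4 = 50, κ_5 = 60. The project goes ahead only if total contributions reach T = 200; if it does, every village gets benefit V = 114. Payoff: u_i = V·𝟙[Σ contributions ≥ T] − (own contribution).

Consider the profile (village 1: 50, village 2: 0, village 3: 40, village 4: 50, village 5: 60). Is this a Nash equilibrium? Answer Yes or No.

Total = 200 ≥ 200: provided.
Village 1 (pledges 50, payoff 64): dropping to 0 → total 150, payoff 0. No gain.
Village 2 (pledges 0, payoff 114): pledging 30 → total 230, payoff 84. No gain.
Village 3 (pledges 40, payoff 74): dropping to 0 → total 160, payoff 0. No gain.
Village 4 (pledges 50, payoff 64): dropping to 0 → total 150, payoff 0. No gain.
Village 5 (pledges 60, payoff 54): dropping to 0 → total 140, payoff 0. No gain.

Yes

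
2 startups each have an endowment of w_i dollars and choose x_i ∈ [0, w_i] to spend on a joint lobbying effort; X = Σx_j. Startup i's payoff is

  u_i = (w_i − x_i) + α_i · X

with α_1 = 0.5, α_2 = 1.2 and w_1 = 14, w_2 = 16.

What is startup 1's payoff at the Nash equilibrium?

22

∂u_i/∂x_i = α_i − 1, so startup i contributes w_i if α_i > 1, else 0.
α_i > 1 for i ∈ {2}; NE contributions (0, 16), X = 16.
u_1 = (14 − 0) + 0.5·16 = 22.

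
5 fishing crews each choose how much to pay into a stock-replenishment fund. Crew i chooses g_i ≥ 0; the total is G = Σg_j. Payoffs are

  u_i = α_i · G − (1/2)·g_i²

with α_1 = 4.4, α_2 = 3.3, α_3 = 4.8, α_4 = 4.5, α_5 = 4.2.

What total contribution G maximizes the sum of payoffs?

106

Planner FOC: ∂(Σu_j)/∂g_i = (Σα_j) − g_i = 0, so g_i^SO = Σα_j = 21.2 for every i; G^SO = 106.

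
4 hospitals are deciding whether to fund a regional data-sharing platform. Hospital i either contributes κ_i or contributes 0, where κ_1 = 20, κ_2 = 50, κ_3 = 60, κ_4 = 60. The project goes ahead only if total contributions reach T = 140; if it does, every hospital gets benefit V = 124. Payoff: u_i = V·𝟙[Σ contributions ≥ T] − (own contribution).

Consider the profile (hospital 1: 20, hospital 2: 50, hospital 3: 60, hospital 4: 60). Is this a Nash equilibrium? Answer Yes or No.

No

Total = 190 ≥ 140: provided.
Hospital 1 (pledges 20, payoff 104): dropping to 0 → total 170, payoff 124. Profitable deviation.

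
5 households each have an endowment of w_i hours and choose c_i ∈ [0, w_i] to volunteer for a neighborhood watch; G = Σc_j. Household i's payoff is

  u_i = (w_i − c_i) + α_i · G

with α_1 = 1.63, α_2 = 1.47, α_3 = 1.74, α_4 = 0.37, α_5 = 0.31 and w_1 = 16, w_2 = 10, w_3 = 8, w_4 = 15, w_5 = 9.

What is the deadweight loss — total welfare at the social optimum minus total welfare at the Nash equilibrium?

108.48

∂u_i/∂c_i = α_i − 1, so household i contributes w_i if α_i > 1, else 0.
α_i > 1 for i ∈ {1, 2, 3}; NE contributions (16, 10, 8, 0, 0), G = 34.
W^NE = Σw_i − G^NE + (Σα_i)·G^NE = 58 + 4.52·34 = 211.68.
Planner: ∂(Σu_j)/∂c_i = Σα_j − 1 = 4.52 > 0, so everyone contributes w_i; G^SO = 58, W^SO = 58 + 4.52·58 = 320.16.
Deadweight loss = 108.48.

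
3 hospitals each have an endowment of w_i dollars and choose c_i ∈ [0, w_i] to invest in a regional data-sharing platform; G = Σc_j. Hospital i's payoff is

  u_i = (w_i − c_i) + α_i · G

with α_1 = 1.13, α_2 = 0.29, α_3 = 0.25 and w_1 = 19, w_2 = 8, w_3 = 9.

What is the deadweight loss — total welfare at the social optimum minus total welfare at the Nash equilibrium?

∂u_i/∂c_i = α_i − 1, so hospital i contributes w_i if α_i > 1, else 0.
α_i > 1 for i ∈ {1}; NE contributions (19, 0, 0), G = 19.
W^NE = Σw_i − G^NE + (Σα_i)·G^NE = 36 + 0.67·19 = 48.73.
Planner: ∂(Σu_j)/∂c_i = Σα_j − 1 = 0.67 > 0, so everyone contributes w_i; G^SO = 36, W^SO = 36 + 0.67·36 = 60.12.
Deadweight loss = 11.39.

11.39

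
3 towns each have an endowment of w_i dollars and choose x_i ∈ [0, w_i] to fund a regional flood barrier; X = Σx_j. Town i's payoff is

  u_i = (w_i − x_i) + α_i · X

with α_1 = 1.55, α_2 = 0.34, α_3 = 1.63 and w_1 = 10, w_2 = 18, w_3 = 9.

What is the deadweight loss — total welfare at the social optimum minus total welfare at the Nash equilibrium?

45.36

∂u_i/∂x_i = α_i − 1, so town i contributes w_i if α_i > 1, else 0.
α_i > 1 for i ∈ {1, 3}; NE contributions (10, 0, 9), X = 19.
W^NE = Σw_i − X^NE + (Σα_i)·X^NE = 37 + 2.52·19 = 84.88.
Planner: ∂(Σu_j)/∂x_i = Σα_j − 1 = 2.52 > 0, so everyone contributes w_i; X^SO = 37, W^SO = 37 + 2.52·37 = 130.24.
Deadweight loss = 45.36.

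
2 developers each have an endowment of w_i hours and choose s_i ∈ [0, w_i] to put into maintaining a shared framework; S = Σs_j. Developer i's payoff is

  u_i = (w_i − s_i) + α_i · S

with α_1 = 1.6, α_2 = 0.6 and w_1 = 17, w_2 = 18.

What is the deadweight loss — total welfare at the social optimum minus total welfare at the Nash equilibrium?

∂u_i/∂s_i = α_i − 1, so developer i contributes w_i if α_i > 1, else 0.
α_i > 1 for i ∈ {1}; NE contributions (17, 0), S = 17.
W^NE = Σw_i − S^NE + (Σα_i)·S^NE = 35 + 1.2·17 = 55.4.
Planner: ∂(Σu_j)/∂s_i = Σα_j − 1 = 1.2 > 0, so everyone contributes w_i; S^SO = 35, W^SO = 35 + 1.2·35 = 77.
Deadweight loss = 21.6.

21.6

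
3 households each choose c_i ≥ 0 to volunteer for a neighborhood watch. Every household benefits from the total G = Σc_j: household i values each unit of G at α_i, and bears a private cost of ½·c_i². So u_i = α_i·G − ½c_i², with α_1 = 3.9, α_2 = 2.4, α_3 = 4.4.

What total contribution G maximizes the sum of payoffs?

Planner FOC: ∂(Σu_j)/∂c_i = (Σα_j) − c_i = 0, so c_i^SO = Σα_j = 10.7 for every i; G^SO = 32.1.

32.1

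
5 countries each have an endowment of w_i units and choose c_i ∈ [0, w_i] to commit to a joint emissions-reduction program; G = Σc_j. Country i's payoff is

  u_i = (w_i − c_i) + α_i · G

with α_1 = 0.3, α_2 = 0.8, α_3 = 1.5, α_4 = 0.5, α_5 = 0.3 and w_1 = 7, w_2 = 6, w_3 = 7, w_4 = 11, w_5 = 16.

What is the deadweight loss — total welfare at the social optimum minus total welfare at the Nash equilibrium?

∂u_i/∂c_i = α_i − 1, so country i contributes w_i if α_i > 1, else 0.
α_i > 1 for i ∈ {3}; NE contributions (0, 0, 7, 0, 0), G = 7.
W^NE = Σw_i − G^NE + (Σα_i)·G^NE = 47 + 2.4·7 = 63.8.
Planner: ∂(Σu_j)/∂c_i = Σα_j − 1 = 2.4 > 0, so everyone contributes w_i; G^SO = 47, W^SO = 47 + 2.4·47 = 159.8.
Deadweight loss = 96.

96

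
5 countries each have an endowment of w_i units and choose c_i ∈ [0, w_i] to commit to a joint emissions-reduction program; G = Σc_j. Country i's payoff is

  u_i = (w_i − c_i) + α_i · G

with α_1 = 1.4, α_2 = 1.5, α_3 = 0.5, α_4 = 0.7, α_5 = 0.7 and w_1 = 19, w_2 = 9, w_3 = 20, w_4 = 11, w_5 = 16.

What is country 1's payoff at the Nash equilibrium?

39.2

∂u_i/∂c_i = α_i − 1, so country i contributes w_i if α_i > 1, else 0.
α_i > 1 for i ∈ {1, 2}; NE contributions (19, 9, 0, 0, 0), G = 28.
u_1 = (19 − 19) + 1.4·28 = 39.2.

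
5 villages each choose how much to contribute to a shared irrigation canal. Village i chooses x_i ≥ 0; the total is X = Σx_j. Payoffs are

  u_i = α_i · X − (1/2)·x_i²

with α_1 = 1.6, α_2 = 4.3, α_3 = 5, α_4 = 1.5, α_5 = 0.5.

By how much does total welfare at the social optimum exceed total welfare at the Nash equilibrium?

Village i's FOC: ∂u_i/∂x_i = α_i − x_i = 0, so x_i* = α_i.
NE contributions = (1.6, 4.3, 5, 1.5, 0.5); X = 12.9.
W^NE = (Σα)·X − ½Σα_i² = 12.9² − ½·48.55 = 142.135.
Planner sets x_i = Σα_j = 12.9 for every i, so X^SO = 5·12.9 = 64.5.
W^SO = (Σα)·X^SO − ½·5·(Σα)² = (5/2)·12.9² = 416.025.
Deadweight loss = W^SO − W^NE = 273.89.

273.89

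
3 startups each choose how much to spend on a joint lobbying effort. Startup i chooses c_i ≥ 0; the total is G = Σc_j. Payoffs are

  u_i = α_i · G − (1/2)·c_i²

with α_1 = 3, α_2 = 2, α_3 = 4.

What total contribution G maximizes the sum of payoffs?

Planner FOC: ∂(Σu_j)/∂c_i = (Σα_j) − c_i = 0, so c_i^SO = Σα_j = 9 for every i; G^SO = 27.

27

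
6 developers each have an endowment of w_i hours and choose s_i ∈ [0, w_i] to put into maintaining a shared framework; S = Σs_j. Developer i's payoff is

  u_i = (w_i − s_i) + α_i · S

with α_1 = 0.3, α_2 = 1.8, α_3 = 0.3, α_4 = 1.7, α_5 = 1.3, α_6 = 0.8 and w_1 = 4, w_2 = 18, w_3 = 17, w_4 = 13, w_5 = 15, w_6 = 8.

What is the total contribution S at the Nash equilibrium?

∂u_i/∂s_i = α_i − 1, so developer i contributes w_i if α_i > 1, else 0.
α_i > 1 for i ∈ {2, 4, 5}; NE contributions (0, 18, 0, 13, 15, 0), S = 46.

46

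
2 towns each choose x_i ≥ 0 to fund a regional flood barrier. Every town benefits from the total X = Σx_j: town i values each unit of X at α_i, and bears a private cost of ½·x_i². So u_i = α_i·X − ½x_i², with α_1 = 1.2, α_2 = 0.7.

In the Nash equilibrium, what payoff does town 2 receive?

1.085

Town i's FOC: ∂u_i/∂x_i = α_i − x_i = 0, so x_i* = α_i.
NE contributions = (1.2, 0.7); X = 1.9.
u_2 = α_2·X − ½·(x_2)² = 0.7·1.9 − ½·0.7² = 1.085.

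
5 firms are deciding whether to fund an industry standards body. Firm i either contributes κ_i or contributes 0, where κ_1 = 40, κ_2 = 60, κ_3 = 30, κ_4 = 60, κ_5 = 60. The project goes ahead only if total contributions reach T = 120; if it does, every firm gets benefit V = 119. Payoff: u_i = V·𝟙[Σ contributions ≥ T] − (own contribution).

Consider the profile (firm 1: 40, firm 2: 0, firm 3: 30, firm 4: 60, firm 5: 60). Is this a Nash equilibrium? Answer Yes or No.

No

Total = 190 ≥ 120: provided.
Firm 1 (pledges 40, payoff 79): dropping to 0 → total 150, payoff 119. Profitable deviation.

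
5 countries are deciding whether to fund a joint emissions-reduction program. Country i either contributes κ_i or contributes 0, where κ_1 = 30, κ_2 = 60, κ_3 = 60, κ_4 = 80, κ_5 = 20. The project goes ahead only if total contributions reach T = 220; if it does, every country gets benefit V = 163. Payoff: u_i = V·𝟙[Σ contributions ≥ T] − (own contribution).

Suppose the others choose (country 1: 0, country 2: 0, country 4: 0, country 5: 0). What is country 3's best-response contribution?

Others' total = 0. Even contributing 60 gives 60 < 220: no benefit either way.
Best response: 0.

0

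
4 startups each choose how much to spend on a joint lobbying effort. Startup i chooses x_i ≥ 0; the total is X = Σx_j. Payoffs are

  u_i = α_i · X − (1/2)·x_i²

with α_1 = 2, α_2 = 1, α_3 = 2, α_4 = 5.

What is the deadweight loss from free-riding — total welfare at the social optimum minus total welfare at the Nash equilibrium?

117

Startup i's FOC: ∂u_i/∂x_i = α_i − x_i = 0, so x_i* = α_i.
NE contributions = (2, 1, 2, 5); X = 10.
W^NE = (Σα)·X − ½Σα_i² = 10² − ½·34 = 83.
Planner sets x_i = Σα_j = 10 for every i, so X^SO = 4·10 = 40.
W^SO = (Σα)·X^SO − ½·4·(Σα)² = (4/2)·10² = 200.
Deadweight loss = W^SO − W^NE = 117.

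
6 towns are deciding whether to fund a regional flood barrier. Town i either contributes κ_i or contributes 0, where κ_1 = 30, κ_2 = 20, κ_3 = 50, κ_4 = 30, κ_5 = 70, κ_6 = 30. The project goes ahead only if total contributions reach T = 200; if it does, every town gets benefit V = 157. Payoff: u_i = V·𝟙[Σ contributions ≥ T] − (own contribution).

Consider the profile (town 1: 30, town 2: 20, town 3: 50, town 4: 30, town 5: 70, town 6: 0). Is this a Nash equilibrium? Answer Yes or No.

Total = 200 ≥ 200: provided.
Town 1 (pledges 30, payoff 127): dropping to 0 → total 170, payoff 0. No gain.
Town 2 (pledges 20, payoff 137): dropping to 0 → total 180, payoff 0. No gain.
Town 3 (pledges 50, payoff 107): dropping to 0 → total 150, payoff 0. No gain.
Town 4 (pledges 30, payoff 127): dropping to 0 → total 170, payoff 0. No gain.
Town 5 (pledges 70, payoff 87): dropping to 0 → total 130, payoff 0. No gain.
Town 6 (pledges 0, payoff 157): pledging 30 → total 230, payoff 127. No gain.

Yes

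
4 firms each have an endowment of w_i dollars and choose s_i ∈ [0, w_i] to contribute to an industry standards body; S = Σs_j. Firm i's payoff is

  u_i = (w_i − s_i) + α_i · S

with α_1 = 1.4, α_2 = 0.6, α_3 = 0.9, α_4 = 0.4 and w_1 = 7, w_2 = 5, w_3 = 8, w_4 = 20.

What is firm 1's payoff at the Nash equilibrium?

∂u_i/∂s_i = α_i − 1, so firm i contributes w_i if α_i > 1, else 0.
α_i > 1 for i ∈ {1}; NE contributions (7, 0, 0, 0), S = 7.
u_1 = (7 − 7) + 1.4·7 = 9.8.

9.8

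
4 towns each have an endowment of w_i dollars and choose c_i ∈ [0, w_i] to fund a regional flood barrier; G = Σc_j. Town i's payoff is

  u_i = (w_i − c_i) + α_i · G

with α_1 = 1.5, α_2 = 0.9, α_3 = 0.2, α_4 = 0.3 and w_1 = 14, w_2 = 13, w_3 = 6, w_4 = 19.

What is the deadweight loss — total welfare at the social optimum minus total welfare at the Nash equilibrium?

∂u_i/∂c_i = α_i − 1, so town i contributes w_i if α_i > 1, else 0.
α_i > 1 for i ∈ {1}; NE contributions (14, 0, 0, 0), G = 14.
W^NE = Σw_i − G^NE + (Σα_i)·G^NE = 52 + 1.9·14 = 78.6.
Planner: ∂(Σu_j)/∂c_i = Σα_j − 1 = 1.9 > 0, so everyone contributes w_i; G^SO = 52, W^SO = 52 + 1.9·52 = 150.8.
Deadweight loss = 72.2.

72.2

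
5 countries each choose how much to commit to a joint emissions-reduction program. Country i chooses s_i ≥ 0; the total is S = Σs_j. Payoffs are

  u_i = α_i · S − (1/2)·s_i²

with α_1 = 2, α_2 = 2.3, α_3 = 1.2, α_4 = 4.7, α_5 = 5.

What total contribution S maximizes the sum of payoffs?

76

Planner FOC: ∂(Σu_j)/∂s_i = (Σα_j) − s_i = 0, so s_i^SO = Σα_j = 15.2 for every i; S^SO = 76.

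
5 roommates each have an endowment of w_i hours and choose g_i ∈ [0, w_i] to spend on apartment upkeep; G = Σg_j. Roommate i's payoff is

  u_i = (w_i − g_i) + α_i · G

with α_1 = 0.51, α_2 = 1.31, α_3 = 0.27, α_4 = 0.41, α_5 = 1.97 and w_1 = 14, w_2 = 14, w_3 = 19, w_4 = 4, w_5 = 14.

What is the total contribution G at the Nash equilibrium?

28

∂u_i/∂g_i = α_i − 1, so roommate i contributes w_i if α_i > 1, else 0.
α_i > 1 for i ∈ {2, 5}; NE contributions (0, 14, 0, 0, 14), G = 28.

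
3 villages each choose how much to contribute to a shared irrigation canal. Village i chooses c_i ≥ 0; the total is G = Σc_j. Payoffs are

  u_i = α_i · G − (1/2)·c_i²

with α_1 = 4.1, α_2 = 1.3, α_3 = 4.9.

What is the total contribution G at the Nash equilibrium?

10.3

Village i's FOC: ∂u_i/∂c_i = α_i − c_i = 0, so c_i* = α_i.
NE contributions = (4.1, 1.3, 4.9); G = 10.3.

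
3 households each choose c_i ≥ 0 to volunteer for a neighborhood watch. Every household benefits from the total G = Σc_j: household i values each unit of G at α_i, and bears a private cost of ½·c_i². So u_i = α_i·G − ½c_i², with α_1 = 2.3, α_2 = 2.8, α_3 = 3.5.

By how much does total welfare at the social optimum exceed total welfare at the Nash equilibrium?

Household i's FOC: ∂u_i/∂c_i = α_i − c_i = 0, so c_i* = α_i.
NE contributions = (2.3, 2.8, 3.5); G = 8.6.
W^NE = (Σα)·G − ½Σα_i² = 8.6² − ½·25.38 = 61.27.
Planner sets c_i = Σα_j = 8.6 for every i, so G^SO = 3·8.6 = 25.8.
W^SO = (Σα)·G^SO − ½·3·(Σα)² = (3/2)·8.6² = 110.94.
Deadweight loss = W^SO − W^NE = 49.67.

49.67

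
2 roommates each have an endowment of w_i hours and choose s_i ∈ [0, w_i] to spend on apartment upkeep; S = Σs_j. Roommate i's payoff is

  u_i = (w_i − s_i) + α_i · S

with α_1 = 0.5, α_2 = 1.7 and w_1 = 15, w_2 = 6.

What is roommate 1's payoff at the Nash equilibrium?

18

∂u_i/∂s_i = α_i − 1, so roommate i contributes w_i if α_i > 1, else 0.
α_i > 1 for i ∈ {2}; NE contributions (0, 6), S = 6.
u_1 = (15 − 0) + 0.5·6 = 18.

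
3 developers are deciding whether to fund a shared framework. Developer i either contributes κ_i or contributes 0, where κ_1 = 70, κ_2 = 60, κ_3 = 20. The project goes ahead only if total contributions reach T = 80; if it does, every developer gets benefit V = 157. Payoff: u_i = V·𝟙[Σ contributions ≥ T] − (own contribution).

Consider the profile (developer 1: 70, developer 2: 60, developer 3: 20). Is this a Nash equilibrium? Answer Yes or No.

No

Total = 150 ≥ 80: provided.
Developer 1 (pledges 70, payoff 87): dropping to 0 → total 80, payoff 157. Profitable deviation.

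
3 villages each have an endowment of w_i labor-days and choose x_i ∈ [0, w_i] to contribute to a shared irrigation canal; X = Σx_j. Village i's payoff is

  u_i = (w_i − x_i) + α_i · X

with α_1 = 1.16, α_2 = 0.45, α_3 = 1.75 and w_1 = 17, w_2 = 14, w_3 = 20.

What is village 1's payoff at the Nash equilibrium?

42.92

∂u_i/∂x_i = α_i − 1, so village i contributes w_i if α_i > 1, else 0.
α_i > 1 for i ∈ {1, 3}; NE contributions (17, 0, 20), X = 37.
u_1 = (17 − 17) + 1.16·37 = 42.92.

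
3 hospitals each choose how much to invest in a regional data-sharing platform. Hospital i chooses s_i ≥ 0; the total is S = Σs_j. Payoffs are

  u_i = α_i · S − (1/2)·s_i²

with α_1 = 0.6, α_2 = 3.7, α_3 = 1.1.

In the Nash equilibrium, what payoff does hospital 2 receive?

Hospital i's FOC: ∂u_i/∂s_i = α_i − s_i = 0, so s_i* = α_i.
NE contributions = (0.6, 3.7, 1.1); S = 5.4.
u_2 = α_2·S − ½·(s_2)² = 3.7·5.4 − ½·3.7² = 13.135.

13.135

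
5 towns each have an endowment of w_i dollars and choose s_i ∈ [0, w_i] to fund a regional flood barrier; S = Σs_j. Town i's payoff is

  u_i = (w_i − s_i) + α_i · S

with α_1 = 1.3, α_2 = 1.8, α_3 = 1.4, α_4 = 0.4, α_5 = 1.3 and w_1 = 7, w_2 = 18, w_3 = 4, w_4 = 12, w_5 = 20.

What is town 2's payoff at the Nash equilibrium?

88.2

∂u_i/∂s_i = α_i − 1, so town i contributes w_i if α_i > 1, else 0.
α_i > 1 for i ∈ {1, 2, 3, 5}; NE contributions (7, 18, 4, 0, 20), S = 49.
u_2 = (18 − 18) + 1.8·49 = 88.2.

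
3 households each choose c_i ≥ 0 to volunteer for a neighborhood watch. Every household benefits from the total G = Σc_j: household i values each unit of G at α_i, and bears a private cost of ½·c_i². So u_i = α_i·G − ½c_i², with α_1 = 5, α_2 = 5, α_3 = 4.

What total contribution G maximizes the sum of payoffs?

Planner FOC: ∂(Σu_j)/∂c_i = (Σα_j) − c_i = 0, so c_i^SO = Σα_j = 14 for every i; G^SO = 42.

42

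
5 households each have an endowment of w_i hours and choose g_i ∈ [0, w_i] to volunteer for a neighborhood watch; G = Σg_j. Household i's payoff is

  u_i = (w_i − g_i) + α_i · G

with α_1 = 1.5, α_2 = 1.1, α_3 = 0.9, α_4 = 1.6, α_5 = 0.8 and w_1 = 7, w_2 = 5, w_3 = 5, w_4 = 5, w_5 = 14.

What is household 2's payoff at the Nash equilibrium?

18.7

∂u_i/∂g_i = α_i − 1, so household i contributes w_i if α_i > 1, else 0.
α_i > 1 for i ∈ {1, 2, 4}; NE contributions (7, 5, 0, 5, 0), G = 17.
u_2 = (5 − 5) + 1.1·17 = 18.7.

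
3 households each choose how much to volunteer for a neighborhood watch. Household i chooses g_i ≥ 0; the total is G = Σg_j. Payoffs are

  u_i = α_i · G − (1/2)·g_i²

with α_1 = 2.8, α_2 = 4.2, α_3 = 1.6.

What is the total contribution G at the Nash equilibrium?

Household i's FOC: ∂u_i/∂g_i = α_i − g_i = 0, so g_i* = α_i.
NE contributions = (2.8, 4.2, 1.6); G = 8.6.

8.6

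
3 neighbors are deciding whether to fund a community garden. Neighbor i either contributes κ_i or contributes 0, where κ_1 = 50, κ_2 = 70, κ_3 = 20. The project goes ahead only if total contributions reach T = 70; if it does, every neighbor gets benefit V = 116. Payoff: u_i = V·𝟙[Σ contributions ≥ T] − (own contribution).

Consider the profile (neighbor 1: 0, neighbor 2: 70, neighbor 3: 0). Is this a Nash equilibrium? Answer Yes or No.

Yes

Total = 70 ≥ 70: provided.
Neighbor 1 (pledges 0, payoff 116): pledging 50 → total 120, payoff 66. No gain.
Neighbor 2 (pledges 70, payoff 46): dropping to 0 → total 0, payoff 0. No gain.
Neighbor 3 (pledges 0, payoff 116): pledging 20 → total 90, payoff 96. No gain.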